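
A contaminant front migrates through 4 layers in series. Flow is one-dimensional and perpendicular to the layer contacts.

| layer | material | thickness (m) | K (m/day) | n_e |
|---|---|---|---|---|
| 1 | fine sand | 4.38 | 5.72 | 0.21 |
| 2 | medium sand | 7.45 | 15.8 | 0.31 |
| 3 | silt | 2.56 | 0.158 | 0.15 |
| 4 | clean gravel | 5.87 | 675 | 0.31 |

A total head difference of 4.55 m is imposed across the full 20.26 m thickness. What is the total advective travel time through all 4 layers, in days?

With flow normal to the layers, continuity requires the same specific discharge q through every layer.
Σ(b_i/K_i) = 4.38/5.72 + 7.45/15.8 + 2.56/0.158 + 5.87/675 = 17.45 d.
q = Δh / Σ(b_i/K_i) = 4.55 / 17.45 = 0.2608 m/day.
In each layer the seepage velocity is v_i = q/n_i, so the layer transit time is t_i = b_i·n_i / q:
  layer 1 (fine sand): t_1 = 4.38 × 0.21 / 0.2608 = 3.527 d
  layer 2 (medium sand): t_2 = 7.45 × 0.31 / 0.2608 = 8.857 d
  layer 3 (silt): t_3 = 2.56 × 0.15 / 0.2608 = 1.473 d
  layer 4 (clean gravel): t_4 = 5.87 × 0.31 / 0.2608 = 6.978 d
Total t = Σ t_i = 20.83 days.

20.8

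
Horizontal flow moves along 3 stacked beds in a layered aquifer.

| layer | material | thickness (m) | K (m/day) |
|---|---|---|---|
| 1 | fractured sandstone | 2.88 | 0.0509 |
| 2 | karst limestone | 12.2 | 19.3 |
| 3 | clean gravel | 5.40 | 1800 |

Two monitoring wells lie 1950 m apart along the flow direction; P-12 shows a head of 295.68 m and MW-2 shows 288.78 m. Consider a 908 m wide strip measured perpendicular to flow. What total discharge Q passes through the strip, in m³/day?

32000

Flow is parallel to layering, so each bed carries its own Darcy discharge and the transmissivities add.
Σ(K_i·b_i) = 0.0509×2.88 + 19.3×12.2 + 1800×5.40 = 9956 m²/day.
Hydraulic gradient i = (295.68 − 288.78) / 1950 = 6.9 / 1950 = 0.003538.
Q = Σ(K_i·b_i) · W · i = 9956 × 908 × 0.003538 = 31987 m³/day.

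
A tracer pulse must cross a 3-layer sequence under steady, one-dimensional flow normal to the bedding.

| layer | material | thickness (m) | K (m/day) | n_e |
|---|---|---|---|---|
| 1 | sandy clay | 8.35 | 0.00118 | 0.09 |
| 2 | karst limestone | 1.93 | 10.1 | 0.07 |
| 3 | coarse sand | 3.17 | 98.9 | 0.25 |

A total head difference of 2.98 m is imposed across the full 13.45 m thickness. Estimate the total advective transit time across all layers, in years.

10.9

With flow normal to the layers, continuity requires the same specific discharge q through every layer.
Σ(b_i/K_i) = 8.35/0.00118 + 1.93/10.1 + 3.17/98.9 = 7076 d.
q = Δh / Σ(b_i/K_i) = 2.98 / 7076 = 0.0004211 m/day.
In each layer the seepage velocity is v_i = q/n_i, so the layer transit time is t_i = b_i·n_i / q:
  layer 1 (sandy clay): t_1 = 8.35 × 0.09 / 0.0004211 = 1785 d
  layer 2 (karst limestone): t_2 = 1.93 × 0.07 / 0.0004211 = 320.8 d
  layer 3 (coarse sand): t_3 = 3.17 × 0.25 / 0.0004211 = 1882 d
Total t = Σ t_i = 3987 days = 10.92 years.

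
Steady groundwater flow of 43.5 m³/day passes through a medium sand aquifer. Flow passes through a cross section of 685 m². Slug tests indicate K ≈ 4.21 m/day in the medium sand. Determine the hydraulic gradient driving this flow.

0.0151

From Q = K·A·i, i = Q / (K·A) = 43.5 / (4.210 × 685.0) = 0.01508.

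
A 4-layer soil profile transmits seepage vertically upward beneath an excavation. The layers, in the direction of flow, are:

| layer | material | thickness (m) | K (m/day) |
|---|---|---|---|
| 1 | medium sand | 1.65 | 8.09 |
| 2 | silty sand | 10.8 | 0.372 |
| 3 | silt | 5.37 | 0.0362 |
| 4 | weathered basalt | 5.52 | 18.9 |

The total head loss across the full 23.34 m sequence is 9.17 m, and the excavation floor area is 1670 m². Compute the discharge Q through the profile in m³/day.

Flow is perpendicular to layering, so the layers act in series and the equivalent K is the thickness-weighted harmonic mean.
Total thickness L = 1.65 + 10.8 + 5.37 + 5.52 = 23.34 m.
Σ(b_i/K_i) = 1.65/8.09 + 10.8/0.372 + 5.37/0.0362 + 5.52/18.9 = 177.9 d.
K_eq = L / Σ(b_i/K_i) = 23.34 / 177.9 = 0.1312 m/day.
Q = K_eq · A · (Δh/L) = 0.1312 × 1670 × (9.17/23.34) = 86.10 m³/day.

86.1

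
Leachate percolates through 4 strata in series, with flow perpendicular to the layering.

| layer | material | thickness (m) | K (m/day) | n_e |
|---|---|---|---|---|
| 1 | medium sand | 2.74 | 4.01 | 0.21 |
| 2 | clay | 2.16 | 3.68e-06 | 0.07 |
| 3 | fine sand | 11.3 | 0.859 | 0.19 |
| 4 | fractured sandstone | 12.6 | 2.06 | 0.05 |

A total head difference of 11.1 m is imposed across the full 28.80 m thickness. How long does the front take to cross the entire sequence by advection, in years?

507

With flow normal to the layers, continuity requires the same specific discharge q through every layer.
Σ(b_i/K_i) = 2.74/4.01 + 2.16/3.68e-06 + 11.3/0.859 + 12.6/2.06 = 5.870e+05 d.
q = Δh / Σ(b_i/K_i) = 11.1 / 5.870e+05 = 1.891e-05 m/day.
In each layer the seepage velocity is v_i = q/n_i, so the layer transit time is t_i = b_i·n_i / q:
  layer 1 (medium sand): t_1 = 2.74 × 0.21 / 1.891e-05 = 30428 d
  layer 2 (clay): t_2 = 2.16 × 0.07 / 1.891e-05 = 7996 d
  layer 3 (fine sand): t_3 = 11.3 × 0.19 / 1.891e-05 = 1.135e+05 d
  layer 4 (fractured sandstone): t_4 = 12.6 × 0.05 / 1.891e-05 = 33315 d
Total t = Σ t_i = 1.853e+05 days = 507.2 years.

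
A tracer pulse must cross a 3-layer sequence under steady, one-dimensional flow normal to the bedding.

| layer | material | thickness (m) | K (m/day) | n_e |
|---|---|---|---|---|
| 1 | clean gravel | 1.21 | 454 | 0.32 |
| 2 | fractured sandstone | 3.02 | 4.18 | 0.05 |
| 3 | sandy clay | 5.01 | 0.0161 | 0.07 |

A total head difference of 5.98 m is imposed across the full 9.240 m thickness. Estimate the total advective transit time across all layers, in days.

46.4

With flow normal to the layers, continuity requires the same specific discharge q through every layer.
Σ(b_i/K_i) = 1.21/454 + 3.02/4.18 + 5.01/0.0161 = 311.9 d.
q = Δh / Σ(b_i/K_i) = 5.98 / 311.9 = 0.01917 m/day.
In each layer the seepage velocity is v_i = q/n_i, so the layer transit time is t_i = b_i·n_i / q:
  layer 1 (clean gravel): t_1 = 1.21 × 0.32 / 0.01917 = 20.20 d
  layer 2 (fractured sandstone): t_2 = 3.02 × 0.05 / 0.01917 = 7.876 d
  layer 3 (sandy clay): t_3 = 5.01 × 0.07 / 0.01917 = 18.29 d
Total t = Σ t_i = 46.36 days.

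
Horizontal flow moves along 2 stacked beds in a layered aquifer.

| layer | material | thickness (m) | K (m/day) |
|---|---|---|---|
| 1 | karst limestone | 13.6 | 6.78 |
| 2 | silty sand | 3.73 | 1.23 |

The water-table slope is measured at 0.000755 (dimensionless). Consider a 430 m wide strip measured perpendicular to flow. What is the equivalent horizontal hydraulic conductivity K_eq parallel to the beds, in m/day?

Flow is parallel to layering, so each bed carries its own Darcy discharge and the transmissivities add.
Σ(K_i·b_i) = 6.78×13.6 + 1.23×3.73 = 96.80 m²/day.
Total thickness b = 17.33 m, so K_eq = Σ(K_i·b_i)/b = 5.585 m/day.

5.59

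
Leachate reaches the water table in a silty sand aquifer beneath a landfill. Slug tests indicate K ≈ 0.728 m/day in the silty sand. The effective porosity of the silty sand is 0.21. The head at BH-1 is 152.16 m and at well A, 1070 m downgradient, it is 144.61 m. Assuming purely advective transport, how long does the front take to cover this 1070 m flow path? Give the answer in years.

Hydraulic gradient i = (152.16 − 144.61) / 1070 = 7.55 / 1070 = 0.007056.
Darcy flux q = K · i = 0.7280 × 0.007056 = 0.005137 m/day.
Seepage velocity v = q / n_e = 0.005137 / 0.21 = 0.02446 m/day.
Travel time t = L / v = 1070 / 0.02446 = 43743 days = 119.8 years.

120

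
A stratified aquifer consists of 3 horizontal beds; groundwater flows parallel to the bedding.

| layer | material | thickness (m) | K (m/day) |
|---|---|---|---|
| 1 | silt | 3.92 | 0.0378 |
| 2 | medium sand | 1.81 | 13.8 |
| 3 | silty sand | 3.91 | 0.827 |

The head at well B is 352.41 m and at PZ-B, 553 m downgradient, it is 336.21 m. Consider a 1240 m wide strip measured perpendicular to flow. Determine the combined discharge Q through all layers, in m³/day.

Flow is parallel to layering, so each bed carries its own Darcy discharge and the transmissivities add.
Σ(K_i·b_i) = 0.0378×3.92 + 13.8×1.81 + 0.827×3.91 = 28.36 m²/day.
Hydraulic gradient i = (352.41 − 336.21) / 553 = 16.2 / 553 = 0.02929.
Q = Σ(K_i·b_i) · W · i = 28.36 × 1240 × 0.02929 = 1030 m³/day.

1030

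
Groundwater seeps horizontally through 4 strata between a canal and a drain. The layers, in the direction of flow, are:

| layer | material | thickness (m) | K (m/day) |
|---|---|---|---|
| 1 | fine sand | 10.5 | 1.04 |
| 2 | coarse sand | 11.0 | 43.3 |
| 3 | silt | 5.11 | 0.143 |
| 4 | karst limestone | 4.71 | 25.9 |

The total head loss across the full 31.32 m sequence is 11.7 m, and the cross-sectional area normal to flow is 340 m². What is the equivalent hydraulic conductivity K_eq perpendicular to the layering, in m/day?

0.677

Flow is perpendicular to layering, so the layers act in series and the equivalent K is the thickness-weighted harmonic mean.
Total thickness L = 10.5 + 11.0 + 5.11 + 4.71 = 31.32 m.
Σ(b_i/K_i) = 10.5/1.04 + 11.0/43.3 + 5.11/0.143 + 4.71/25.9 = 46.27 d.
K_eq = L / Σ(b_i/K_i) = 31.32 / 46.27 = 0.6770 m/day.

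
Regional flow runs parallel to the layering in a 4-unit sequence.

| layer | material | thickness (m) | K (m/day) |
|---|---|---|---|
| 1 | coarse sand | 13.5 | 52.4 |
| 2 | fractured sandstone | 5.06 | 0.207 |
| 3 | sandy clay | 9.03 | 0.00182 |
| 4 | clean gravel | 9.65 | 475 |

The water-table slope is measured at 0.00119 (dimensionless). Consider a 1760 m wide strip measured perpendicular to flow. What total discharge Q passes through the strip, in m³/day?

Flow is parallel to layering, so each bed carries its own Darcy discharge and the transmissivities add.
Σ(K_i·b_i) = 52.4×13.5 + 0.207×5.06 + 0.00182×9.03 + 475×9.65 = 5292 m²/day.
Hydraulic gradient i = 0.00119.
Q = Σ(K_i·b_i) · W · i = 5292 × 1760 × 0.001190 = 11084 m³/day.

11100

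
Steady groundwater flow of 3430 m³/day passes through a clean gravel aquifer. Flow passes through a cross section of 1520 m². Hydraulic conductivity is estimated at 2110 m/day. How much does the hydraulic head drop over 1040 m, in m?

1.11

From Q = K·A·i, i = Q / (K·A) = 3430 / (2110 × 1520) = 0.001069.
Head loss Δh = i · L = 0.001069 × 1040 = 1.112 m.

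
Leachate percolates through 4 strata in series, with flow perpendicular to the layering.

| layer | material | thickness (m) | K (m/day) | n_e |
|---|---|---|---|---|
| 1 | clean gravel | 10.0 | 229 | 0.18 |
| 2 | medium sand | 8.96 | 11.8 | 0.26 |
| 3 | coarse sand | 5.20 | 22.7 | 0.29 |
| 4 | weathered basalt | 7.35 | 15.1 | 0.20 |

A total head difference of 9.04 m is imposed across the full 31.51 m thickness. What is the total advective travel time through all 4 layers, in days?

With flow normal to the layers, continuity requires the same specific discharge q through every layer.
Σ(b_i/K_i) = 10.0/229 + 8.96/11.8 + 5.20/22.7 + 7.35/15.1 = 1.519 d.
q = Δh / Σ(b_i/K_i) = 9.04 / 1.519 = 5.952 m/day.
In each layer the seepage velocity is v_i = q/n_i, so the layer transit time is t_i = b_i·n_i / q:
  layer 1 (clean gravel): t_1 = 10.0 × 0.18 / 5.952 = 0.3024 d
  layer 2 (medium sand): t_2 = 8.96 × 0.26 / 5.952 = 0.3914 d
  layer 3 (coarse sand): t_3 = 5.20 × 0.29 / 5.952 = 0.2534 d
  layer 4 (weathered basalt): t_4 = 7.35 × 0.20 / 5.952 = 0.2470 d
Total t = Σ t_i = 1.194 days.

1.19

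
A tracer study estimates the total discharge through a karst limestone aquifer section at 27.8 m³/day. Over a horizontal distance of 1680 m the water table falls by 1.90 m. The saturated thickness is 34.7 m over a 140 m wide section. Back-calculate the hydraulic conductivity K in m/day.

5.06

Cross-sectional area A = 140 × 34.7 = 4858 m².
Hydraulic gradient i = Δh / L = 1.90 / 1680 = 0.001131.
From Q = K·A·i, K = Q / (A·i) = 27.8 / (4858 × 0.001131) = 5.060 m/day.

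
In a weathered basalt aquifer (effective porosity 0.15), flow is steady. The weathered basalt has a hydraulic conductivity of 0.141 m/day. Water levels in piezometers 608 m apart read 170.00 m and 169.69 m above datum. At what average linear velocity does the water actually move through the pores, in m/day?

0.000479

Hydraulic gradient i = (170.00 − 169.69) / 608 = 0.31 / 608 = 0.0005099.
Darcy flux q = K · i = 0.1410 × 0.0005099 = 7.189e-05 m/day.
Seepage velocity v = q / n_e = 7.189e-05 / 0.15 = 0.0004793 m/day.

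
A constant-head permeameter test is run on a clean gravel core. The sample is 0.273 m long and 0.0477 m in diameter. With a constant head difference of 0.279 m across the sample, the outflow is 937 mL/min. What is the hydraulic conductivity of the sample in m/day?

739

Cross-sectional area A = π·(d/2)² = π × (0.0477/2)² = 0.001787 m².
Convert discharge: 937 mL/min = 1.562e-05 m³/s.
Darcy's law rearranged: K = Q·L / (A·Δh) = 1.562e-05 × 0.273 / (0.001787 × 0.279) = 0.008551 m/s = 738.8 m/day.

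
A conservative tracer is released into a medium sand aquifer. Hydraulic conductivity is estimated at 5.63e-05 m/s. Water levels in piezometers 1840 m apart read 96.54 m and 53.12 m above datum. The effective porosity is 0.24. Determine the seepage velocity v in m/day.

Convert K: 5.63e-05 m/s × 86400 = 4.864 m/day.
Hydraulic gradient i = (96.54 − 53.12) / 1840 = 43.42 / 1840 = 0.02360.
Darcy flux q = K · i = 4.864 × 0.02360 = 0.1148 m/day.
Seepage velocity v = q / n_e = 0.1148 / 0.24 = 0.4783 m/day.

0.478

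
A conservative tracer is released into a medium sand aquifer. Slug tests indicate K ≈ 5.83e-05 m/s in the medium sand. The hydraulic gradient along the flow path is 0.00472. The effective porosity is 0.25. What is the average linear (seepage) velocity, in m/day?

0.0951

Convert K: 5.83e-05 m/s × 86400 = 5.037 m/day.
Hydraulic gradient i = 0.00472.
Darcy flux q = K · i = 5.037 × 0.004720 = 0.02378 m/day.
Seepage velocity v = q / n_e = 0.02378 / 0.25 = 0.09510 m/day.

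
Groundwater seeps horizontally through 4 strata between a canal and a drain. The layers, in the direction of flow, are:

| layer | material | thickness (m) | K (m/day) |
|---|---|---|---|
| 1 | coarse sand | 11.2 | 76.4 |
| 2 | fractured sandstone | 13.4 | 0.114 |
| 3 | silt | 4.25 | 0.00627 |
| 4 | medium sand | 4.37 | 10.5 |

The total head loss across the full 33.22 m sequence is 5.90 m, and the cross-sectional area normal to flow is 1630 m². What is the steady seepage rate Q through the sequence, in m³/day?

Flow is perpendicular to layering, so the layers act in series and the equivalent K is the thickness-weighted harmonic mean.
Total thickness L = 11.2 + 13.4 + 4.25 + 4.37 = 33.22 m.
Σ(b_i/K_i) = 11.2/76.4 + 13.4/0.114 + 4.25/0.00627 + 4.37/10.5 = 795.9 d.
K_eq = L / Σ(b_i/K_i) = 33.22 / 795.9 = 0.04174 m/day.
Q = K_eq · A · (Δh/L) = 0.04174 × 1630 × (5.90/33.22) = 12.08 m³/day.

12.1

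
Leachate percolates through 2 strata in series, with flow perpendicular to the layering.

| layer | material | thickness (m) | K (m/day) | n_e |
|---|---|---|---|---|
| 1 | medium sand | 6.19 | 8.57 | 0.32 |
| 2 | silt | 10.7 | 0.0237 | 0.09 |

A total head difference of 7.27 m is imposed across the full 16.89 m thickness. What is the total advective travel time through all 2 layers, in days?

183

With flow normal to the layers, continuity requires the same specific discharge q through every layer.
Σ(b_i/K_i) = 6.19/8.57 + 10.7/0.0237 = 452.2 d.
q = Δh / Σ(b_i/K_i) = 7.27 / 452.2 = 0.01608 m/day.
In each layer the seepage velocity is v_i = q/n_i, so the layer transit time is t_i = b_i·n_i / q:
  layer 1 (medium sand): t_1 = 6.19 × 0.32 / 0.01608 = 123.2 d
  layer 2 (silt): t_2 = 10.7 × 0.09 / 0.01608 = 59.90 d
Total t = Σ t_i = 183.1 days.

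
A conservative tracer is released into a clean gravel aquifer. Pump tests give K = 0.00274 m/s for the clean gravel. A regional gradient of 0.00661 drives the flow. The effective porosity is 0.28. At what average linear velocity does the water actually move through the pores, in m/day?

5.59

Convert K: 0.00274 m/s × 86400 = 236.7 m/day.
Hydraulic gradient i = 0.00661.
Darcy flux q = K · i = 236.7 × 0.006610 = 1.565 m/day.
Seepage velocity v = q / n_e = 1.565 / 0.28 = 5.589 m/day.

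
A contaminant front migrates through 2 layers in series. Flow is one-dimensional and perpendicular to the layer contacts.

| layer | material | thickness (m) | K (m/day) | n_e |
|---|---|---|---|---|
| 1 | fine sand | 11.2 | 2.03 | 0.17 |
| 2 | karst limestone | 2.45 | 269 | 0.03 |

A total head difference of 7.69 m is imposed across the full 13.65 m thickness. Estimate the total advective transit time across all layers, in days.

With flow normal to the layers, continuity requires the same specific discharge q through every layer.
Σ(b_i/K_i) = 11.2/2.03 + 2.45/269 = 5.526 d.
q = Δh / Σ(b_i/K_i) = 7.69 / 5.526 = 1.392 m/day.
In each layer the seepage velocity is v_i = q/n_i, so the layer transit time is t_i = b_i·n_i / q:
  layer 1 (fine sand): t_1 = 11.2 × 0.17 / 1.392 = 1.368 d
  layer 2 (karst limestone): t_2 = 2.45 × 0.03 / 1.392 = 0.05282 d
Total t = Σ t_i = 1.421 days.

1.42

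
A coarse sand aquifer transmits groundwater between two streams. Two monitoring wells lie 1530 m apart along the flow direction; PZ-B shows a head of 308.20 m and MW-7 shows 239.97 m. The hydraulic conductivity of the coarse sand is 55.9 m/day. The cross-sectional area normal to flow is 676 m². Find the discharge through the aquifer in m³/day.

1690

Hydraulic gradient i = (308.20 − 239.97) / 1530 = 68.23 / 1530 = 0.04459.
Darcy's law: Q = K · A · i = 55.90 × 676.0 × 0.04459 = 1685 m³/day.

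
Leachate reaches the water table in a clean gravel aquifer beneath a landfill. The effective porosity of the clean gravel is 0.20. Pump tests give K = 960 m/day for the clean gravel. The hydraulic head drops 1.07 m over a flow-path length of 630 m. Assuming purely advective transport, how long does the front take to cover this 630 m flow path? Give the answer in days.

77.3

Hydraulic gradient i = Δh / L = 1.07 / 630 = 0.001698.
Darcy flux q = K · i = 960.0 × 0.001698 = 1.630 m/day.
Seepage velocity v = q / n_e = 1.630 / 0.20 = 8.152 m/day.
Travel time t = L / v = 630 / 8.152 = 77.28 days.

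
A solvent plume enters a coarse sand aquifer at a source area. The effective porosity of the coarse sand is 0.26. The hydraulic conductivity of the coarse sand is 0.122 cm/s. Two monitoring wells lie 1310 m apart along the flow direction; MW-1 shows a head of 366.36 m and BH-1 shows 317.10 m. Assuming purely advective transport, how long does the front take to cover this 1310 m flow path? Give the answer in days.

85.9

Convert K: 0.122 cm/s × 864 = 105.4 m/day.
Hydraulic gradient i = (366.36 − 317.10) / 1310 = 49.26 / 1310 = 0.03760.
Darcy flux q = K · i = 105.4 × 0.03760 = 3.964 m/day.
Seepage velocity v = q / n_e = 3.964 / 0.26 = 15.24 m/day.
Travel time t = L / v = 1310 / 15.24 = 85.93 days.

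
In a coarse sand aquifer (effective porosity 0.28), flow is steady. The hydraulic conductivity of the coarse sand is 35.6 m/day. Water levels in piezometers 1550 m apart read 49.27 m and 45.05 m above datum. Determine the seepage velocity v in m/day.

0.346

Hydraulic gradient i = (49.27 − 45.05) / 1550 = 4.22 / 1550 = 0.002723.
Darcy flux q = K · i = 35.60 × 0.002723 = 0.09692 m/day.
Seepage velocity v = q / n_e = 0.09692 / 0.28 = 0.3462 m/day.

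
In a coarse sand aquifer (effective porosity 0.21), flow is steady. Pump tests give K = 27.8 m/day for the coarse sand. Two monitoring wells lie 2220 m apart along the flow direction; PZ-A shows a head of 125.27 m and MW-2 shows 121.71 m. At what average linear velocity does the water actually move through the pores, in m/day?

Hydraulic gradient i = (125.27 − 121.71) / 2220 = 3.56 / 2220 = 0.001604.
Darcy flux q = K · i = 27.80 × 0.001604 = 0.04458 m/day.
Seepage velocity v = q / n_e = 0.04458 / 0.21 = 0.2123 m/day.

0.212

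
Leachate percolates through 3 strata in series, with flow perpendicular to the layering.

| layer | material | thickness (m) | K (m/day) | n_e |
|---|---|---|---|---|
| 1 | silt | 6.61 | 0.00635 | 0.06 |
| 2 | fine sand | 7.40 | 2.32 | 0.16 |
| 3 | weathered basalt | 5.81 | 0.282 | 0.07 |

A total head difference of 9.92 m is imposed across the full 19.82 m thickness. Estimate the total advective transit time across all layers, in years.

0.584

With flow normal to the layers, continuity requires the same specific discharge q through every layer.
Σ(b_i/K_i) = 6.61/0.00635 + 7.40/2.32 + 5.81/0.282 = 1065 d.
q = Δh / Σ(b_i/K_i) = 9.92 / 1065 = 0.009317 m/day.
In each layer the seepage velocity is v_i = q/n_i, so the layer transit time is t_i = b_i·n_i / q:
  layer 1 (silt): t_1 = 6.61 × 0.06 / 0.009317 = 42.57 d
  layer 2 (fine sand): t_2 = 7.40 × 0.16 / 0.009317 = 127.1 d
  layer 3 (weathered basalt): t_3 = 5.81 × 0.07 / 0.009317 = 43.65 d
Total t = Σ t_i = 213.3 days = 0.5840 years.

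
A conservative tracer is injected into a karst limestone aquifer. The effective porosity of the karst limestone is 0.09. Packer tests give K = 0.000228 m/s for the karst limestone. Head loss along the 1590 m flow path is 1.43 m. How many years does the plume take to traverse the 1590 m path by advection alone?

22.1

Convert K: 0.000228 m/s × 86400 = 19.70 m/day.
Hydraulic gradient i = Δh / L = 1.43 / 1590 = 0.0008994.
Darcy flux q = K · i = 19.70 × 0.0008994 = 0.01772 m/day.
Seepage velocity v = q / n_e = 0.01772 / 0.09 = 0.1969 m/day.
Travel time t = L / v = 1590 / 0.1969 = 8077 days = 22.11 years.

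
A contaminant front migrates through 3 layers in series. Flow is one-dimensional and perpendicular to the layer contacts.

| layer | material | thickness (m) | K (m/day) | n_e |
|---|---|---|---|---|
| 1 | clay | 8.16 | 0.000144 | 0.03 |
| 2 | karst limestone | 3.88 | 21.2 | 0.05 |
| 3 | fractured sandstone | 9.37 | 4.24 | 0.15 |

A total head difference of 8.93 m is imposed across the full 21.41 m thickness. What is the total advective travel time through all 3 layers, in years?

With flow normal to the layers, continuity requires the same specific discharge q through every layer.
Σ(b_i/K_i) = 8.16/0.000144 + 3.88/21.2 + 9.37/4.24 = 56669 d.
q = Δh / Σ(b_i/K_i) = 8.93 / 56669 = 0.0001576 m/day.
In each layer the seepage velocity is v_i = q/n_i, so the layer transit time is t_i = b_i·n_i / q:
  layer 1 (clay): t_1 = 8.16 × 0.03 / 0.0001576 = 1553 d
  layer 2 (karst limestone): t_2 = 3.88 × 0.05 / 0.0001576 = 1231 d
  layer 3 (fractured sandstone): t_3 = 9.37 × 0.15 / 0.0001576 = 8919 d
Total t = Σ t_i = 11704 days = 32.04 years.

32.0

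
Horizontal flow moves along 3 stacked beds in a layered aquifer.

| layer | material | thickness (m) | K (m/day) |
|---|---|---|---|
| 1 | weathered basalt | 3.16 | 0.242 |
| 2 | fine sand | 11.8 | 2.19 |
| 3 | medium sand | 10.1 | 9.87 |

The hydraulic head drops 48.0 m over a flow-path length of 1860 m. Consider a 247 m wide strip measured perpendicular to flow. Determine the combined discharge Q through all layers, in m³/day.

805

Flow is parallel to layering, so each bed carries its own Darcy discharge and the transmissivities add.
Σ(K_i·b_i) = 0.242×3.16 + 2.19×11.8 + 9.87×10.1 = 126.3 m²/day.
Hydraulic gradient i = Δh / L = 48.0 / 1860 = 0.02581.
Q = Σ(K_i·b_i) · W · i = 126.3 × 247 × 0.02581 = 805.0 m³/day.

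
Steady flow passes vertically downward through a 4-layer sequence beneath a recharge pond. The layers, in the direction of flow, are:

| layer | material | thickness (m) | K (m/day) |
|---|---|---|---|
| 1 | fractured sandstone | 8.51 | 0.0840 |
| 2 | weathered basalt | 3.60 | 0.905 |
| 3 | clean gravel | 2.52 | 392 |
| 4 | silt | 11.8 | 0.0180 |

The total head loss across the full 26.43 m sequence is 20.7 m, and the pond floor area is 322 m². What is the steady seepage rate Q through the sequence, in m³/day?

Flow is perpendicular to layering, so the layers act in series and the equivalent K is the thickness-weighted harmonic mean.
Total thickness L = 8.51 + 3.60 + 2.52 + 11.8 = 26.43 m.
Σ(b_i/K_i) = 8.51/0.0840 + 3.60/0.905 + 2.52/392 + 11.8/0.0180 = 760.8 d.
K_eq = L / Σ(b_i/K_i) = 26.43 / 760.8 = 0.03474 m/day.
Q = K_eq · A · (Δh/L) = 0.03474 × 322 × (20.7/26.43) = 8.760 m³/day.

8.76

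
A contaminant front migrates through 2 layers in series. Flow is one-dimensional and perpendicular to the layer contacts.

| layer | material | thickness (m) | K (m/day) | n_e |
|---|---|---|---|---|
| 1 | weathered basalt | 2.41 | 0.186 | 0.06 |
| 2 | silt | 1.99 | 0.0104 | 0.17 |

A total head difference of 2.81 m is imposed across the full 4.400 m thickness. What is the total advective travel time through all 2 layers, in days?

With flow normal to the layers, continuity requires the same specific discharge q through every layer.
Σ(b_i/K_i) = 2.41/0.186 + 1.99/0.0104 = 204.3 d.
q = Δh / Σ(b_i/K_i) = 2.81 / 204.3 = 0.01375 m/day.
In each layer the seepage velocity is v_i = q/n_i, so the layer transit time is t_i = b_i·n_i / q:
  layer 1 (weathered basalt): t_1 = 2.41 × 0.06 / 0.01375 = 10.51 d
  layer 2 (silt): t_2 = 1.99 × 0.17 / 0.01375 = 24.60 d
Total t = Σ t_i = 35.11 days.

35.1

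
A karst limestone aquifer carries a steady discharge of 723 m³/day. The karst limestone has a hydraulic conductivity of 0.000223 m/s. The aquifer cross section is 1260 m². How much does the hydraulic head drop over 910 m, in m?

27.1

Convert K: 0.000223 m/s × 86400 = 19.27 m/day.
From Q = K·A·i, i = Q / (K·A) = 723 / (19.27 × 1260) = 0.02978.
Head loss Δh = i · L = 0.02978 × 910 = 27.10 m.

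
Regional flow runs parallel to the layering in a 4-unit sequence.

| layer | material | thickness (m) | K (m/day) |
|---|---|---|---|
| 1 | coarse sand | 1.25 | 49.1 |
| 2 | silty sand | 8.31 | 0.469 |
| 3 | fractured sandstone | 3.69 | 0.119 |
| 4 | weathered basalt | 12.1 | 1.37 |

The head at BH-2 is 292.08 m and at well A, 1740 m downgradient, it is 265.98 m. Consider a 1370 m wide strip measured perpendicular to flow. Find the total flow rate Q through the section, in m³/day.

1690

Flow is parallel to layering, so each bed carries its own Darcy discharge and the transmissivities add.
Σ(K_i·b_i) = 49.1×1.25 + 0.469×8.31 + 0.119×3.69 + 1.37×12.1 = 82.29 m²/day.
Hydraulic gradient i = (292.08 − 265.98) / 1740 = 26.1 / 1740 = 0.01500.
Q = Σ(K_i·b_i) · W · i = 82.29 × 1370 × 0.01500 = 1691 m³/day.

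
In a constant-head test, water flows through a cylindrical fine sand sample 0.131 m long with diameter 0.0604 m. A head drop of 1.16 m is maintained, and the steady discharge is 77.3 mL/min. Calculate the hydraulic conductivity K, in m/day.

4.39

Cross-sectional area A = π·(d/2)² = π × (0.0604/2)² = 0.002865 m².
Convert discharge: 77.3 mL/min = 1.288e-06 m³/s.
Darcy's law rearranged: K = Q·L / (A·Δh) = 1.288e-06 × 0.131 / (0.002865 × 1.16) = 5.078e-05 m/s = 4.387 m/day.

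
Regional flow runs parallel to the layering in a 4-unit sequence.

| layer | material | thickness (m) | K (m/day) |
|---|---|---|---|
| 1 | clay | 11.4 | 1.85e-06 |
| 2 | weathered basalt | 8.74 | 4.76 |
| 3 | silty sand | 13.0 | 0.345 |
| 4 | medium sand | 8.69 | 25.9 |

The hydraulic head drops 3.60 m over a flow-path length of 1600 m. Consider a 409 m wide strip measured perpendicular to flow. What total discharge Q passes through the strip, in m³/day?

250

Flow is parallel to layering, so each bed carries its own Darcy discharge and the transmissivities add.
Σ(K_i·b_i) = 1.85e-06×11.4 + 4.76×8.74 + 0.345×13.0 + 25.9×8.69 = 271.2 m²/day.
Hydraulic gradient i = Δh / L = 3.60 / 1600 = 0.002250.
Q = Σ(K_i·b_i) · W · i = 271.2 × 409 × 0.002250 = 249.5 m³/day.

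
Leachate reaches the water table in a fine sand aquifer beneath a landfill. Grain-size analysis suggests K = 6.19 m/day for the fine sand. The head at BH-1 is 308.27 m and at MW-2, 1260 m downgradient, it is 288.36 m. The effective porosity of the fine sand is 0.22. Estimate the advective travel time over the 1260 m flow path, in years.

7.76

Hydraulic gradient i = (308.27 − 288.36) / 1260 = 19.91 / 1260 = 0.01580.
Darcy flux q = K · i = 6.190 × 0.01580 = 0.09781 m/day.
Seepage velocity v = q / n_e = 0.09781 / 0.22 = 0.4446 m/day.
Travel time t = L / v = 1260 / 0.4446 = 2834 days = 7.759 years.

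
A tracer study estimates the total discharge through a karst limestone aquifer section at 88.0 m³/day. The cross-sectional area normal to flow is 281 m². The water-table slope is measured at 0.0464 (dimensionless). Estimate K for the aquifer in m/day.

Hydraulic gradient i = 0.0464.
From Q = K·A·i, K = Q / (A·i) = 88.0 / (281.0 × 0.04640) = 6.749 m/day.

6.75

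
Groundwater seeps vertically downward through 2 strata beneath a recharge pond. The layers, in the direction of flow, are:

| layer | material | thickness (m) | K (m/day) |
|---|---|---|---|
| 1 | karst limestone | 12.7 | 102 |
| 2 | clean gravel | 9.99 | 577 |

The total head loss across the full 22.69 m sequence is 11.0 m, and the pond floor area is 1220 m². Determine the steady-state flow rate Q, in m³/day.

94600

Flow is perpendicular to layering, so the layers act in series and the equivalent K is the thickness-weighted harmonic mean.
Total thickness L = 12.7 + 9.99 = 22.69 m.
Σ(b_i/K_i) = 12.7/102 + 9.99/577 = 0.1418 d.
K_eq = L / Σ(b_i/K_i) = 22.69 / 0.1418 = 160.0 m/day.
Q = K_eq · A · (Δh/L) = 160.0 × 1220 × (11.0/22.69) = 94625 m³/day.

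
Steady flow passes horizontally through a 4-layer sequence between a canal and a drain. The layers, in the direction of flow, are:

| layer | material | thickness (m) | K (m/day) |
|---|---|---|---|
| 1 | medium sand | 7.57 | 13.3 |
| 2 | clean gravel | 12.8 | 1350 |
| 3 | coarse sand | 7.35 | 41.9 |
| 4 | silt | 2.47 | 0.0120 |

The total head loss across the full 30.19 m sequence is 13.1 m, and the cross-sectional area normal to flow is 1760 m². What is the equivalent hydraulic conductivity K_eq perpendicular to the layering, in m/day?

Flow is perpendicular to layering, so the layers act in series and the equivalent K is the thickness-weighted harmonic mean.
Total thickness L = 7.57 + 12.8 + 7.35 + 2.47 = 30.19 m.
Σ(b_i/K_i) = 7.57/13.3 + 12.8/1350 + 7.35/41.9 + 2.47/0.0120 = 206.6 d.
K_eq = L / Σ(b_i/K_i) = 30.19 / 206.6 = 0.1461 m/day.

0.146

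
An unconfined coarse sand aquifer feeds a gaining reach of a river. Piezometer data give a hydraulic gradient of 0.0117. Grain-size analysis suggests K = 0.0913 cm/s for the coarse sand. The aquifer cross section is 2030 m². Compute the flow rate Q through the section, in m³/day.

1870

Convert K: 0.0913 cm/s × 864 = 78.88 m/day.
Hydraulic gradient i = 0.0117.
Darcy's law: Q = K · A · i = 78.88 × 2030 × 0.01170 = 1874 m³/day.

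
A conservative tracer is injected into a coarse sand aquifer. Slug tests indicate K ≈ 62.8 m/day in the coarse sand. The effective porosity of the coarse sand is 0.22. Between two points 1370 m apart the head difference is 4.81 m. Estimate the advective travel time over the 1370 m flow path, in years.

Hydraulic gradient i = Δh / L = 4.81 / 1370 = 0.003511.
Darcy flux q = K · i = 62.80 × 0.003511 = 0.2205 m/day.
Seepage velocity v = q / n_e = 0.2205 / 0.22 = 1.002 m/day.
Travel time t = L / v = 1370 / 1.002 = 1367 days = 3.743 years.

3.74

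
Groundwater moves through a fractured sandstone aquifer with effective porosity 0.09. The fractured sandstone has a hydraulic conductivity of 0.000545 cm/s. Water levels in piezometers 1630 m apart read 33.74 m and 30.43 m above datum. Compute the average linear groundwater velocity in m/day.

0.0106

Convert K: 0.000545 cm/s × 864 = 0.4709 m/day.
Hydraulic gradient i = (33.74 − 30.43) / 1630 = 3.31 / 1630 = 0.002031.
Darcy flux q = K · i = 0.4709 × 0.002031 = 0.0009562 m/day.
Seepage velocity v = q / n_e = 0.0009562 / 0.09 = 0.01062 m/day.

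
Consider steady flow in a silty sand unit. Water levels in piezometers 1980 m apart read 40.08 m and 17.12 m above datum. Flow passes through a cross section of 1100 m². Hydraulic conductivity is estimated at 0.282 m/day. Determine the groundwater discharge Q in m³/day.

3.60

Hydraulic gradient i = (40.08 − 17.12) / 1980 = 22.96 / 1980 = 0.01160.
Darcy's law: Q = K · A · i = 0.2820 × 1100 × 0.01160 = 3.597 m³/day.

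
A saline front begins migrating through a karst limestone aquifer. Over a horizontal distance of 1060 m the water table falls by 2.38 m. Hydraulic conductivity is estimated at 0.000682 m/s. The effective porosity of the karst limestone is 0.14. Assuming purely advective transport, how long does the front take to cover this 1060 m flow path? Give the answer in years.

3.07

Convert K: 0.000682 m/s × 86400 = 58.92 m/day.
Hydraulic gradient i = Δh / L = 2.38 / 1060 = 0.002245.
Darcy flux q = K · i = 58.92 × 0.002245 = 0.1323 m/day.
Seepage velocity v = q / n_e = 0.1323 / 0.14 = 0.9450 m/day.
Travel time t = L / v = 1060 / 0.9450 = 1122 days = 3.071 years.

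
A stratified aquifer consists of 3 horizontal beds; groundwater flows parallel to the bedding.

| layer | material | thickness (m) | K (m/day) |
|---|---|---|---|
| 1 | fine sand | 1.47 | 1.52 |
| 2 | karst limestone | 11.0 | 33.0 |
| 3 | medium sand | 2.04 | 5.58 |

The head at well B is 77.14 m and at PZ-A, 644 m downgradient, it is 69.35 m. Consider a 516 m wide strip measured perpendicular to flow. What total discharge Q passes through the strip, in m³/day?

Flow is parallel to layering, so each bed carries its own Darcy discharge and the transmissivities add.
Σ(K_i·b_i) = 1.52×1.47 + 33.0×11.0 + 5.58×2.04 = 376.6 m²/day.
Hydraulic gradient i = (77.14 − 69.35) / 644 = 7.79 / 644 = 0.01210.
Q = Σ(K_i·b_i) · W · i = 376.6 × 516 × 0.01210 = 2351 m³/day.

2350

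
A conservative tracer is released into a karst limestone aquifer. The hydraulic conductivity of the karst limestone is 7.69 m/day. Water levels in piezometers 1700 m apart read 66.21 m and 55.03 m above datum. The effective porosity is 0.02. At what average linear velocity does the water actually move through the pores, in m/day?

Hydraulic gradient i = (66.21 − 55.03) / 1700 = 11.18 / 1700 = 0.006576.
Darcy flux q = K · i = 7.690 × 0.006576 = 0.05057 m/day.
Seepage velocity v = q / n_e = 0.05057 / 0.02 = 2.529 m/day.

2.53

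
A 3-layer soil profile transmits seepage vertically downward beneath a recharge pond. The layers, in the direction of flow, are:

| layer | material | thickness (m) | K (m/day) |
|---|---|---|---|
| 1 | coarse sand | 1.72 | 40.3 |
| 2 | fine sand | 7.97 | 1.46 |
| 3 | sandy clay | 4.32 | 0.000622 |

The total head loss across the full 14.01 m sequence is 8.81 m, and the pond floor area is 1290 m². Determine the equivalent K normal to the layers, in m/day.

Flow is perpendicular to layering, so the layers act in series and the equivalent K is the thickness-weighted harmonic mean.
Total thickness L = 1.72 + 7.97 + 4.32 = 14.01 m.
Σ(b_i/K_i) = 1.72/40.3 + 7.97/1.46 + 4.32/0.000622 = 6951 d.
K_eq = L / Σ(b_i/K_i) = 14.01 / 6951 = 0.002016 m/day.

0.00202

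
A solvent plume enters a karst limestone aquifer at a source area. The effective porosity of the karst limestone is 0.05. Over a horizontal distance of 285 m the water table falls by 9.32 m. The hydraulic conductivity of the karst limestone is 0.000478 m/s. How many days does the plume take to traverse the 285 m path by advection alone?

Convert K: 0.000478 m/s × 86400 = 41.30 m/day.
Hydraulic gradient i = Δh / L = 9.32 / 285 = 0.03270.
Darcy flux q = K · i = 41.30 × 0.03270 = 1.351 m/day.
Seepage velocity v = q / n_e = 1.351 / 0.05 = 27.01 m/day.
Travel time t = L / v = 285 / 27.01 = 10.55 days.

10.6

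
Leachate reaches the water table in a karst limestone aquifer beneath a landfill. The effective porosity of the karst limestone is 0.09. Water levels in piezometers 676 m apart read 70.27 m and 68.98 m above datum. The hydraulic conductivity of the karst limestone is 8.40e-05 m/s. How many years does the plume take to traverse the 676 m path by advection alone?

12.0

Convert K: 8.40e-05 m/s × 86400 = 7.258 m/day.
Hydraulic gradient i = (70.27 − 68.98) / 676 = 1.29 / 676 = 0.001908.
Darcy flux q = K · i = 7.258 × 0.001908 = 0.01385 m/day.
Seepage velocity v = q / n_e = 0.01385 / 0.09 = 0.1539 m/day.
Travel time t = L / v = 676 / 0.1539 = 4393 days = 12.03 years.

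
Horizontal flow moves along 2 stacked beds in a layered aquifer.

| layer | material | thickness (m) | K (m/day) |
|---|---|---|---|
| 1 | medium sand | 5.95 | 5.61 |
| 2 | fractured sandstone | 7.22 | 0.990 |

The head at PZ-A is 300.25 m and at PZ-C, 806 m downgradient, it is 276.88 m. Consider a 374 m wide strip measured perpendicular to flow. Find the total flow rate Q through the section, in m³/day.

Flow is parallel to layering, so each bed carries its own Darcy discharge and the transmissivities add.
Σ(K_i·b_i) = 5.61×5.95 + 0.990×7.22 = 40.53 m²/day.
Hydraulic gradient i = (300.25 − 276.88) / 806 = 23.37 / 806 = 0.02900.
Q = Σ(K_i·b_i) · W · i = 40.53 × 374 × 0.02900 = 439.5 m³/day.

439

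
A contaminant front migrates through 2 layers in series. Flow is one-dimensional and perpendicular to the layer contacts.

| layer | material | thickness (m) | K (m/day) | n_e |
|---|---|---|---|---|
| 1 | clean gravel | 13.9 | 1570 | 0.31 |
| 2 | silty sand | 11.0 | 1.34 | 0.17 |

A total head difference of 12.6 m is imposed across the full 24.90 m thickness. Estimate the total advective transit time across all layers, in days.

4.03

With flow normal to the layers, continuity requires the same specific discharge q through every layer.
Σ(b_i/K_i) = 13.9/1570 + 11.0/1.34 = 8.218 d.
q = Δh / Σ(b_i/K_i) = 12.6 / 8.218 = 1.533 m/day.
In each layer the seepage velocity is v_i = q/n_i, so the layer transit time is t_i = b_i·n_i / q:
  layer 1 (clean gravel): t_1 = 13.9 × 0.31 / 1.533 = 2.810 d
  layer 2 (silty sand): t_2 = 11.0 × 0.17 / 1.533 = 1.220 d
Total t = Σ t_i = 4.030 days.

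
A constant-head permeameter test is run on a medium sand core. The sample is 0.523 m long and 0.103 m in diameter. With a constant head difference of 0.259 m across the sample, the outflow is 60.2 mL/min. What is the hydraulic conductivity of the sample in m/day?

21.0

Cross-sectional area A = π·(d/2)² = π × (0.103/2)² = 0.008332 m².
Convert discharge: 60.2 mL/min = 1.003e-06 m³/s.
Darcy's law rearranged: K = Q·L / (A·Δh) = 1.003e-06 × 0.523 / (0.008332 × 0.259) = 0.0002432 m/s = 21.01 m/day.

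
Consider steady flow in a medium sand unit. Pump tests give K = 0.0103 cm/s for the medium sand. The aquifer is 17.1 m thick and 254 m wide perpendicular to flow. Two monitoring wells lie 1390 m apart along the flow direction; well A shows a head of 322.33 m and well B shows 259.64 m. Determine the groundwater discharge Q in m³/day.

Convert K: 0.0103 cm/s × 864 = 8.899 m/day.
Cross-sectional area A = 254 × 17.1 = 4343 m².
Hydraulic gradient i = (322.33 − 259.64) / 1390 = 62.69 / 1390 = 0.04510.
Darcy's law: Q = K · A · i = 8.899 × 4343 × 0.04510 = 1743 m³/day.

1740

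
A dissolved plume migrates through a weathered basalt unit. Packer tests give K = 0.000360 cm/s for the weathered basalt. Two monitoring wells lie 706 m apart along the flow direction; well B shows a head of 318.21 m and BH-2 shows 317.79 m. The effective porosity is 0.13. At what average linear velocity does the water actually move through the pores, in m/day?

0.00142

Convert K: 0.000360 cm/s × 864 = 0.3110 m/day.
Hydraulic gradient i = (318.21 − 317.79) / 706 = 0.42 / 706 = 0.0005949.
Darcy flux q = K · i = 0.3110 × 0.0005949 = 0.0001850 m/day.
Seepage velocity v = q / n_e = 0.0001850 / 0.13 = 0.001423 m/day.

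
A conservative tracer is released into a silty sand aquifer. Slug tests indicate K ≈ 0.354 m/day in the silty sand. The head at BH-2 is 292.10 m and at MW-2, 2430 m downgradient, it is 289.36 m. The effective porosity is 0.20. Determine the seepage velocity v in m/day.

0.00200

Hydraulic gradient i = (292.10 − 289.36) / 2430 = 2.74 / 2430 = 0.001128.
Darcy flux q = K · i = 0.3540 × 0.001128 = 0.0003992 m/day.
Seepage velocity v = q / n_e = 0.0003992 / 0.20 = 0.001996 m/day.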